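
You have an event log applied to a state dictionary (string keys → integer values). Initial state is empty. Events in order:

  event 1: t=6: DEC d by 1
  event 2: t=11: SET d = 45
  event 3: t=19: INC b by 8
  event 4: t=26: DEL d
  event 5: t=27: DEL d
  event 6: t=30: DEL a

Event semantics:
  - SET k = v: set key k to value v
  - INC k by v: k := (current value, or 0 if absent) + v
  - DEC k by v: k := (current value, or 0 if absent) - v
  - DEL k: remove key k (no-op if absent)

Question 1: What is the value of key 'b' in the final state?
Answer: 8

Derivation:
Track key 'b' through all 6 events:
  event 1 (t=6: DEC d by 1): b unchanged
  event 2 (t=11: SET d = 45): b unchanged
  event 3 (t=19: INC b by 8): b (absent) -> 8
  event 4 (t=26: DEL d): b unchanged
  event 5 (t=27: DEL d): b unchanged
  event 6 (t=30: DEL a): b unchanged
Final: b = 8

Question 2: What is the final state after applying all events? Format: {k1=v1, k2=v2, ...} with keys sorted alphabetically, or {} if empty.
  after event 1 (t=6: DEC d by 1): {d=-1}
  after event 2 (t=11: SET d = 45): {d=45}
  after event 3 (t=19: INC b by 8): {b=8, d=45}
  after event 4 (t=26: DEL d): {b=8}
  after event 5 (t=27: DEL d): {b=8}
  after event 6 (t=30: DEL a): {b=8}

Answer: {b=8}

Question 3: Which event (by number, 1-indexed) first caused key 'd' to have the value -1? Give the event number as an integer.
Answer: 1

Derivation:
Looking for first event where d becomes -1:
  event 1: d (absent) -> -1  <-- first match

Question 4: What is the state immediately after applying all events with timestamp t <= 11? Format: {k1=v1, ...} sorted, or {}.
Answer: {d=45}

Derivation:
Apply events with t <= 11 (2 events):
  after event 1 (t=6: DEC d by 1): {d=-1}
  after event 2 (t=11: SET d = 45): {d=45}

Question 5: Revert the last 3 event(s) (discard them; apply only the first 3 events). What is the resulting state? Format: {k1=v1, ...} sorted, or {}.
Answer: {b=8, d=45}

Derivation:
Keep first 3 events (discard last 3):
  after event 1 (t=6: DEC d by 1): {d=-1}
  after event 2 (t=11: SET d = 45): {d=45}
  after event 3 (t=19: INC b by 8): {b=8, d=45}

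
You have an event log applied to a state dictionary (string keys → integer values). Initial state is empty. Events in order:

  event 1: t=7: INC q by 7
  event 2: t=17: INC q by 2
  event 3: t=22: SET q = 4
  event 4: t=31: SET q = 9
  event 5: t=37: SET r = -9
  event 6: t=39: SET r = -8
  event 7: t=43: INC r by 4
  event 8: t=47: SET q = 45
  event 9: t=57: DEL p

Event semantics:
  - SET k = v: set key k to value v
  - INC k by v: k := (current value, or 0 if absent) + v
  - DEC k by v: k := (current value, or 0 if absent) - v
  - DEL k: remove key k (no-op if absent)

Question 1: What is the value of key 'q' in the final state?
Track key 'q' through all 9 events:
  event 1 (t=7: INC q by 7): q (absent) -> 7
  event 2 (t=17: INC q by 2): q 7 -> 9
  event 3 (t=22: SET q = 4): q 9 -> 4
  event 4 (t=31: SET q = 9): q 4 -> 9
  event 5 (t=37: SET r = -9): q unchanged
  event 6 (t=39: SET r = -8): q unchanged
  event 7 (t=43: INC r by 4): q unchanged
  event 8 (t=47: SET q = 45): q 9 -> 45
  event 9 (t=57: DEL p): q unchanged
Final: q = 45

Answer: 45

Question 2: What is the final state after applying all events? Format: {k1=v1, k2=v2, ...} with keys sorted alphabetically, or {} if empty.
  after event 1 (t=7: INC q by 7): {q=7}
  after event 2 (t=17: INC q by 2): {q=9}
  after event 3 (t=22: SET q = 4): {q=4}
  after event 4 (t=31: SET q = 9): {q=9}
  after event 5 (t=37: SET r = -9): {q=9, r=-9}
  after event 6 (t=39: SET r = -8): {q=9, r=-8}
  after event 7 (t=43: INC r by 4): {q=9, r=-4}
  after event 8 (t=47: SET q = 45): {q=45, r=-4}
  after event 9 (t=57: DEL p): {q=45, r=-4}

Answer: {q=45, r=-4}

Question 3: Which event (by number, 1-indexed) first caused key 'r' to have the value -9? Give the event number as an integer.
Looking for first event where r becomes -9:
  event 5: r (absent) -> -9  <-- first match

Answer: 5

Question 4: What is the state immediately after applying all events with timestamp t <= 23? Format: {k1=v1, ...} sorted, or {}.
Apply events with t <= 23 (3 events):
  after event 1 (t=7: INC q by 7): {q=7}
  after event 2 (t=17: INC q by 2): {q=9}
  after event 3 (t=22: SET q = 4): {q=4}

Answer: {q=4}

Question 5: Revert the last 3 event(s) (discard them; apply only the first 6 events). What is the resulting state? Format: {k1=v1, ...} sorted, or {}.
Answer: {q=9, r=-8}

Derivation:
Keep first 6 events (discard last 3):
  after event 1 (t=7: INC q by 7): {q=7}
  after event 2 (t=17: INC q by 2): {q=9}
  after event 3 (t=22: SET q = 4): {q=4}
  after event 4 (t=31: SET q = 9): {q=9}
  after event 5 (t=37: SET r = -9): {q=9, r=-9}
  after event 6 (t=39: SET r = -8): {q=9, r=-8}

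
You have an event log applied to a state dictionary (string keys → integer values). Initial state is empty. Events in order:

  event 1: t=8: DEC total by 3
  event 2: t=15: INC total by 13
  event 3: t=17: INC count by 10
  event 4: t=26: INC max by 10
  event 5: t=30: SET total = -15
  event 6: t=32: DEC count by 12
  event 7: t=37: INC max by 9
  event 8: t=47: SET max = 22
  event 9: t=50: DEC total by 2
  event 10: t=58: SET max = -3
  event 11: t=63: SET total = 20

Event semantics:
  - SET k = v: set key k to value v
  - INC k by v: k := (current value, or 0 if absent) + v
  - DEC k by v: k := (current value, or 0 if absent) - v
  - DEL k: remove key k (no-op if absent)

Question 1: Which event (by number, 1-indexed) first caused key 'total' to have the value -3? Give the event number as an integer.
Looking for first event where total becomes -3:
  event 1: total (absent) -> -3  <-- first match

Answer: 1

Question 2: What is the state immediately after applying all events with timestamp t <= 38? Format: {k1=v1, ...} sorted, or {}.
Answer: {count=-2, max=19, total=-15}

Derivation:
Apply events with t <= 38 (7 events):
  after event 1 (t=8: DEC total by 3): {total=-3}
  after event 2 (t=15: INC total by 13): {total=10}
  after event 3 (t=17: INC count by 10): {count=10, total=10}
  after event 4 (t=26: INC max by 10): {count=10, max=10, total=10}
  after event 5 (t=30: SET total = -15): {count=10, max=10, total=-15}
  after event 6 (t=32: DEC count by 12): {count=-2, max=10, total=-15}
  after event 7 (t=37: INC max by 9): {count=-2, max=19, total=-15}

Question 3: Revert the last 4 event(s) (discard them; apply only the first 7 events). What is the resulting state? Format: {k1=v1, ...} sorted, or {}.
Keep first 7 events (discard last 4):
  after event 1 (t=8: DEC total by 3): {total=-3}
  after event 2 (t=15: INC total by 13): {total=10}
  after event 3 (t=17: INC count by 10): {count=10, total=10}
  after event 4 (t=26: INC max by 10): {count=10, max=10, total=10}
  after event 5 (t=30: SET total = -15): {count=10, max=10, total=-15}
  after event 6 (t=32: DEC count by 12): {count=-2, max=10, total=-15}
  after event 7 (t=37: INC max by 9): {count=-2, max=19, total=-15}

Answer: {count=-2, max=19, total=-15}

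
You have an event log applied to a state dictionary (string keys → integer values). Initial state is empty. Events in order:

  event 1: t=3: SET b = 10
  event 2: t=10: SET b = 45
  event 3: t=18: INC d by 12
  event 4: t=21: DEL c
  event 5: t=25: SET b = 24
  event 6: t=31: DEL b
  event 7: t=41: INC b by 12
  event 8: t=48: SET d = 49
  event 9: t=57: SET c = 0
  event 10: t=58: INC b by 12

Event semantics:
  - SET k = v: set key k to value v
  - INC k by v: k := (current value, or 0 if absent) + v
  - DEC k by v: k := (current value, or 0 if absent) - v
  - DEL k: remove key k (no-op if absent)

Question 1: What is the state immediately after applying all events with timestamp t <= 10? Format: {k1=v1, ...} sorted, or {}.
Answer: {b=45}

Derivation:
Apply events with t <= 10 (2 events):
  after event 1 (t=3: SET b = 10): {b=10}
  after event 2 (t=10: SET b = 45): {b=45}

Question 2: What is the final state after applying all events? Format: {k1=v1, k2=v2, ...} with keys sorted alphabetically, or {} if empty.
Answer: {b=24, c=0, d=49}

Derivation:
  after event 1 (t=3: SET b = 10): {b=10}
  after event 2 (t=10: SET b = 45): {b=45}
  after event 3 (t=18: INC d by 12): {b=45, d=12}
  after event 4 (t=21: DEL c): {b=45, d=12}
  after event 5 (t=25: SET b = 24): {b=24, d=12}
  after event 6 (t=31: DEL b): {d=12}
  after event 7 (t=41: INC b by 12): {b=12, d=12}
  after event 8 (t=48: SET d = 49): {b=12, d=49}
  after event 9 (t=57: SET c = 0): {b=12, c=0, d=49}
  after event 10 (t=58: INC b by 12): {b=24, c=0, d=49}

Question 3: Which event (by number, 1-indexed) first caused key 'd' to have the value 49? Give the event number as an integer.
Answer: 8

Derivation:
Looking for first event where d becomes 49:
  event 3: d = 12
  event 4: d = 12
  event 5: d = 12
  event 6: d = 12
  event 7: d = 12
  event 8: d 12 -> 49  <-- first match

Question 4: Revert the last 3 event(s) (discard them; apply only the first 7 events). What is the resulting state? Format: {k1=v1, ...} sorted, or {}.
Keep first 7 events (discard last 3):
  after event 1 (t=3: SET b = 10): {b=10}
  after event 2 (t=10: SET b = 45): {b=45}
  after event 3 (t=18: INC d by 12): {b=45, d=12}
  after event 4 (t=21: DEL c): {b=45, d=12}
  after event 5 (t=25: SET b = 24): {b=24, d=12}
  after event 6 (t=31: DEL b): {d=12}
  after event 7 (t=41: INC b by 12): {b=12, d=12}

Answer: {b=12, d=12}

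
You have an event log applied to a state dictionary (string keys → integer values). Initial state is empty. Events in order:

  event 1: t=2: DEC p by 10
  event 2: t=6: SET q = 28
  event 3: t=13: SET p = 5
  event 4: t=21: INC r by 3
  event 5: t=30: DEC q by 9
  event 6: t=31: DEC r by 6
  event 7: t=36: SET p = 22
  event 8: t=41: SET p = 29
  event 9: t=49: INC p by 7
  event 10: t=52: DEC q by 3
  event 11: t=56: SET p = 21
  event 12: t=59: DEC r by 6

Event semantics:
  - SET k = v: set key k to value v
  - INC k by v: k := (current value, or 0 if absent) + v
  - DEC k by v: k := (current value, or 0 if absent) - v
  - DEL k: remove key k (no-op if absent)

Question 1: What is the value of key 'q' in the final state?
Answer: 16

Derivation:
Track key 'q' through all 12 events:
  event 1 (t=2: DEC p by 10): q unchanged
  event 2 (t=6: SET q = 28): q (absent) -> 28
  event 3 (t=13: SET p = 5): q unchanged
  event 4 (t=21: INC r by 3): q unchanged
  event 5 (t=30: DEC q by 9): q 28 -> 19
  event 6 (t=31: DEC r by 6): q unchanged
  event 7 (t=36: SET p = 22): q unchanged
  event 8 (t=41: SET p = 29): q unchanged
  event 9 (t=49: INC p by 7): q unchanged
  event 10 (t=52: DEC q by 3): q 19 -> 16
  event 11 (t=56: SET p = 21): q unchanged
  event 12 (t=59: DEC r by 6): q unchanged
Final: q = 16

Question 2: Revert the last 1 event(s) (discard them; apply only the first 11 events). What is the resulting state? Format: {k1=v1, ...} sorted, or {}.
Keep first 11 events (discard last 1):
  after event 1 (t=2: DEC p by 10): {p=-10}
  after event 2 (t=6: SET q = 28): {p=-10, q=28}
  after event 3 (t=13: SET p = 5): {p=5, q=28}
  after event 4 (t=21: INC r by 3): {p=5, q=28, r=3}
  after event 5 (t=30: DEC q by 9): {p=5, q=19, r=3}
  after event 6 (t=31: DEC r by 6): {p=5, q=19, r=-3}
  after event 7 (t=36: SET p = 22): {p=22, q=19, r=-3}
  after event 8 (t=41: SET p = 29): {p=29, q=19, r=-3}
  after event 9 (t=49: INC p by 7): {p=36, q=19, r=-3}
  after event 10 (t=52: DEC q by 3): {p=36, q=16, r=-3}
  after event 11 (t=56: SET p = 21): {p=21, q=16, r=-3}

Answer: {p=21, q=16, r=-3}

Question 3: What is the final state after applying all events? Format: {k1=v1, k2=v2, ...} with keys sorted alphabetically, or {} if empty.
  after event 1 (t=2: DEC p by 10): {p=-10}
  after event 2 (t=6: SET q = 28): {p=-10, q=28}
  after event 3 (t=13: SET p = 5): {p=5, q=28}
  after event 4 (t=21: INC r by 3): {p=5, q=28, r=3}
  after event 5 (t=30: DEC q by 9): {p=5, q=19, r=3}
  after event 6 (t=31: DEC r by 6): {p=5, q=19, r=-3}
  after event 7 (t=36: SET p = 22): {p=22, q=19, r=-3}
  after event 8 (t=41: SET p = 29): {p=29, q=19, r=-3}
  after event 9 (t=49: INC p by 7): {p=36, q=19, r=-3}
  after event 10 (t=52: DEC q by 3): {p=36, q=16, r=-3}
  after event 11 (t=56: SET p = 21): {p=21, q=16, r=-3}
  after event 12 (t=59: DEC r by 6): {p=21, q=16, r=-9}

Answer: {p=21, q=16, r=-9}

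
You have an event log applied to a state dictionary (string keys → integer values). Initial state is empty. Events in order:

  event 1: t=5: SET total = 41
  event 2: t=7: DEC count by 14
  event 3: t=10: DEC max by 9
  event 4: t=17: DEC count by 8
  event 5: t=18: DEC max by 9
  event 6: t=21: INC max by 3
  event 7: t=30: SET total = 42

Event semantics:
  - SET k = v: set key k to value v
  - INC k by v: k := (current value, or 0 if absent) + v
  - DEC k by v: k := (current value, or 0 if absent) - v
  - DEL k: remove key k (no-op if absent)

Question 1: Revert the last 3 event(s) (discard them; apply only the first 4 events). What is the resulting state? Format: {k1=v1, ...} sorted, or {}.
Answer: {count=-22, max=-9, total=41}

Derivation:
Keep first 4 events (discard last 3):
  after event 1 (t=5: SET total = 41): {total=41}
  after event 2 (t=7: DEC count by 14): {count=-14, total=41}
  after event 3 (t=10: DEC max by 9): {count=-14, max=-9, total=41}
  after event 4 (t=17: DEC count by 8): {count=-22, max=-9, total=41}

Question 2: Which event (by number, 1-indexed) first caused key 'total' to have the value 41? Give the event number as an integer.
Looking for first event where total becomes 41:
  event 1: total (absent) -> 41  <-- first match

Answer: 1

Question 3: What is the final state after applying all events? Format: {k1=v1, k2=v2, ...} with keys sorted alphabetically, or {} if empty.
  after event 1 (t=5: SET total = 41): {total=41}
  after event 2 (t=7: DEC count by 14): {count=-14, total=41}
  after event 3 (t=10: DEC max by 9): {count=-14, max=-9, total=41}
  after event 4 (t=17: DEC count by 8): {count=-22, max=-9, total=41}
  after event 5 (t=18: DEC max by 9): {count=-22, max=-18, total=41}
  after event 6 (t=21: INC max by 3): {count=-22, max=-15, total=41}
  after event 7 (t=30: SET total = 42): {count=-22, max=-15, total=42}

Answer: {count=-22, max=-15, total=42}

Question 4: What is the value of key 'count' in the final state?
Track key 'count' through all 7 events:
  event 1 (t=5: SET total = 41): count unchanged
  event 2 (t=7: DEC count by 14): count (absent) -> -14
  event 3 (t=10: DEC max by 9): count unchanged
  event 4 (t=17: DEC count by 8): count -14 -> -22
  event 5 (t=18: DEC max by 9): count unchanged
  event 6 (t=21: INC max by 3): count unchanged
  event 7 (t=30: SET total = 42): count unchanged
Final: count = -22

Answer: -22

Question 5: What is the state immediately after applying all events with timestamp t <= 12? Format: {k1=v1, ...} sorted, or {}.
Apply events with t <= 12 (3 events):
  after event 1 (t=5: SET total = 41): {total=41}
  after event 2 (t=7: DEC count by 14): {count=-14, total=41}
  after event 3 (t=10: DEC max by 9): {count=-14, max=-9, total=41}

Answer: {count=-14, max=-9, total=41}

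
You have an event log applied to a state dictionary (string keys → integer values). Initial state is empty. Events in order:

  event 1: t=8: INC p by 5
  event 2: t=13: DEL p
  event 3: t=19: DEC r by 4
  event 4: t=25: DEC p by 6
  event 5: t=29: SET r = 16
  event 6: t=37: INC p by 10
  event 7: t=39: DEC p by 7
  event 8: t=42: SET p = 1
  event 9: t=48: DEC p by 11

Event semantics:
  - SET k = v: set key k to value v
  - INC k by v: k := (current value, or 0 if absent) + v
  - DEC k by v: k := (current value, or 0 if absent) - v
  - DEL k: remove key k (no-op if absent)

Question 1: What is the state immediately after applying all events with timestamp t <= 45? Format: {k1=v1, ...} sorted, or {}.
Answer: {p=1, r=16}

Derivation:
Apply events with t <= 45 (8 events):
  after event 1 (t=8: INC p by 5): {p=5}
  after event 2 (t=13: DEL p): {}
  after event 3 (t=19: DEC r by 4): {r=-4}
  after event 4 (t=25: DEC p by 6): {p=-6, r=-4}
  after event 5 (t=29: SET r = 16): {p=-6, r=16}
  after event 6 (t=37: INC p by 10): {p=4, r=16}
  after event 7 (t=39: DEC p by 7): {p=-3, r=16}
  after event 8 (t=42: SET p = 1): {p=1, r=16}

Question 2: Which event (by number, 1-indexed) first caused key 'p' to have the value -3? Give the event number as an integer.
Looking for first event where p becomes -3:
  event 1: p = 5
  event 2: p = (absent)
  event 4: p = -6
  event 5: p = -6
  event 6: p = 4
  event 7: p 4 -> -3  <-- first match

Answer: 7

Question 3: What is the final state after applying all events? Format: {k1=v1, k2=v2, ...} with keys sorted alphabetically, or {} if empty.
Answer: {p=-10, r=16}

Derivation:
  after event 1 (t=8: INC p by 5): {p=5}
  after event 2 (t=13: DEL p): {}
  after event 3 (t=19: DEC r by 4): {r=-4}
  after event 4 (t=25: DEC p by 6): {p=-6, r=-4}
  after event 5 (t=29: SET r = 16): {p=-6, r=16}
  after event 6 (t=37: INC p by 10): {p=4, r=16}
  after event 7 (t=39: DEC p by 7): {p=-3, r=16}
  after event 8 (t=42: SET p = 1): {p=1, r=16}
  after event 9 (t=48: DEC p by 11): {p=-10, r=16}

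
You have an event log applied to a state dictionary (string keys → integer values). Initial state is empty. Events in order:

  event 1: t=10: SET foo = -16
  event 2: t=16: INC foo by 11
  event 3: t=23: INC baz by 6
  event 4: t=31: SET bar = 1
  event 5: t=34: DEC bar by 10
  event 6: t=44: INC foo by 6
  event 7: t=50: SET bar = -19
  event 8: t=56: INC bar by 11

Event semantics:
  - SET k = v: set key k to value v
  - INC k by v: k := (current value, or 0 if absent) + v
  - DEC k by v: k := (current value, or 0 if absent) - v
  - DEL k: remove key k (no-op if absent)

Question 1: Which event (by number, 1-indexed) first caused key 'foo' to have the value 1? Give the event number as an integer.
Answer: 6

Derivation:
Looking for first event where foo becomes 1:
  event 1: foo = -16
  event 2: foo = -5
  event 3: foo = -5
  event 4: foo = -5
  event 5: foo = -5
  event 6: foo -5 -> 1  <-- first match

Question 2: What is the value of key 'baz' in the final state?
Track key 'baz' through all 8 events:
  event 1 (t=10: SET foo = -16): baz unchanged
  event 2 (t=16: INC foo by 11): baz unchanged
  event 3 (t=23: INC baz by 6): baz (absent) -> 6
  event 4 (t=31: SET bar = 1): baz unchanged
  event 5 (t=34: DEC bar by 10): baz unchanged
  event 6 (t=44: INC foo by 6): baz unchanged
  event 7 (t=50: SET bar = -19): baz unchanged
  event 8 (t=56: INC bar by 11): baz unchanged
Final: baz = 6

Answer: 6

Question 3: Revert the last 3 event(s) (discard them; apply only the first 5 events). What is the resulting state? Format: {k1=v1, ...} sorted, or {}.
Keep first 5 events (discard last 3):
  after event 1 (t=10: SET foo = -16): {foo=-16}
  after event 2 (t=16: INC foo by 11): {foo=-5}
  after event 3 (t=23: INC baz by 6): {baz=6, foo=-5}
  after event 4 (t=31: SET bar = 1): {bar=1, baz=6, foo=-5}
  after event 5 (t=34: DEC bar by 10): {bar=-9, baz=6, foo=-5}

Answer: {bar=-9, baz=6, foo=-5}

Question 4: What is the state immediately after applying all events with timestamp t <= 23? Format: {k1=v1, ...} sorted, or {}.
Apply events with t <= 23 (3 events):
  after event 1 (t=10: SET foo = -16): {foo=-16}
  after event 2 (t=16: INC foo by 11): {foo=-5}
  after event 3 (t=23: INC baz by 6): {baz=6, foo=-5}

Answer: {baz=6, foo=-5}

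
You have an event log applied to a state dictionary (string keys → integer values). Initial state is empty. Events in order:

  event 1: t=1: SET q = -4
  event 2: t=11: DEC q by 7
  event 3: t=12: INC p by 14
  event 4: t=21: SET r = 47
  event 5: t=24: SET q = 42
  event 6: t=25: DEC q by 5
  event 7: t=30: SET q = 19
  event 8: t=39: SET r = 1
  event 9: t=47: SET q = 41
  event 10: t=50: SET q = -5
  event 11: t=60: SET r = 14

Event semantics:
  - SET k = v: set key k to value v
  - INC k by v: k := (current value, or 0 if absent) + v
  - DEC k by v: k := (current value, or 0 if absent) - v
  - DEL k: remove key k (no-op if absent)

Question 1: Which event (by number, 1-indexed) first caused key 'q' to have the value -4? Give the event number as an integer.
Looking for first event where q becomes -4:
  event 1: q (absent) -> -4  <-- first match

Answer: 1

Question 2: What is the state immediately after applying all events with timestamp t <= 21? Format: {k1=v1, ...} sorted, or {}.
Apply events with t <= 21 (4 events):
  after event 1 (t=1: SET q = -4): {q=-4}
  after event 2 (t=11: DEC q by 7): {q=-11}
  after event 3 (t=12: INC p by 14): {p=14, q=-11}
  after event 4 (t=21: SET r = 47): {p=14, q=-11, r=47}

Answer: {p=14, q=-11, r=47}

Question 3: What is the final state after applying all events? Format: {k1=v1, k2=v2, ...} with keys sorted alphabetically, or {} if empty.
Answer: {p=14, q=-5, r=14}

Derivation:
  after event 1 (t=1: SET q = -4): {q=-4}
  after event 2 (t=11: DEC q by 7): {q=-11}
  after event 3 (t=12: INC p by 14): {p=14, q=-11}
  after event 4 (t=21: SET r = 47): {p=14, q=-11, r=47}
  after event 5 (t=24: SET q = 42): {p=14, q=42, r=47}
  after event 6 (t=25: DEC q by 5): {p=14, q=37, r=47}
  after event 7 (t=30: SET q = 19): {p=14, q=19, r=47}
  after event 8 (t=39: SET r = 1): {p=14, q=19, r=1}
  after event 9 (t=47: SET q = 41): {p=14, q=41, r=1}
  after event 10 (t=50: SET q = -5): {p=14, q=-5, r=1}
  after event 11 (t=60: SET r = 14): {p=14, q=-5, r=14}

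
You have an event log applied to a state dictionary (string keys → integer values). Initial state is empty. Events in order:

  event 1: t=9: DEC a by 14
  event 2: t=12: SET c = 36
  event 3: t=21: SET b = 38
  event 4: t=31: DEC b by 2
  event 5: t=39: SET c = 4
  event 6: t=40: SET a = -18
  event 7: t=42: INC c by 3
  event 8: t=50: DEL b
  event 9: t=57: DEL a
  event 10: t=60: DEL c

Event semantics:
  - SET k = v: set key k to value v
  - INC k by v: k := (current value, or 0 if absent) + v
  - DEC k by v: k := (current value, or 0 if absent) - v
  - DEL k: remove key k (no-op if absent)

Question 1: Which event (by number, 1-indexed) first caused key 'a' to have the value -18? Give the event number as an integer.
Looking for first event where a becomes -18:
  event 1: a = -14
  event 2: a = -14
  event 3: a = -14
  event 4: a = -14
  event 5: a = -14
  event 6: a -14 -> -18  <-- first match

Answer: 6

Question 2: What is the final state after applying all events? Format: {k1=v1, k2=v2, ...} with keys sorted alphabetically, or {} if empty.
Answer: {}

Derivation:
  after event 1 (t=9: DEC a by 14): {a=-14}
  after event 2 (t=12: SET c = 36): {a=-14, c=36}
  after event 3 (t=21: SET b = 38): {a=-14, b=38, c=36}
  after event 4 (t=31: DEC b by 2): {a=-14, b=36, c=36}
  after event 5 (t=39: SET c = 4): {a=-14, b=36, c=4}
  after event 6 (t=40: SET a = -18): {a=-18, b=36, c=4}
  after event 7 (t=42: INC c by 3): {a=-18, b=36, c=7}
  after event 8 (t=50: DEL b): {a=-18, c=7}
  after event 9 (t=57: DEL a): {c=7}
  after event 10 (t=60: DEL c): {}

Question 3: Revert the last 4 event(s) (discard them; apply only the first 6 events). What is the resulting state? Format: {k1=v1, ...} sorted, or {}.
Answer: {a=-18, b=36, c=4}

Derivation:
Keep first 6 events (discard last 4):
  after event 1 (t=9: DEC a by 14): {a=-14}
  after event 2 (t=12: SET c = 36): {a=-14, c=36}
  after event 3 (t=21: SET b = 38): {a=-14, b=38, c=36}
  after event 4 (t=31: DEC b by 2): {a=-14, b=36, c=36}
  after event 5 (t=39: SET c = 4): {a=-14, b=36, c=4}
  after event 6 (t=40: SET a = -18): {a=-18, b=36, c=4}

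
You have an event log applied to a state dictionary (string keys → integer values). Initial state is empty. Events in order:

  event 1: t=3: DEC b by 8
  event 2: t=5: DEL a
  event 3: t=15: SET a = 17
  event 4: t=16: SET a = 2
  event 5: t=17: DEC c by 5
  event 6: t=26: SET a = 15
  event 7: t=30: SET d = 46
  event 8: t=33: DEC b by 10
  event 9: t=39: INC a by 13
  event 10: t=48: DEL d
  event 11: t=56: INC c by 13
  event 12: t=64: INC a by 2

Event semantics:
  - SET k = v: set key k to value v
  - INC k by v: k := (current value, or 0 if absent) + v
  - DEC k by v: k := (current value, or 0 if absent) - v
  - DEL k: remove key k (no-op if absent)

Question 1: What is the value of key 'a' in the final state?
Answer: 30

Derivation:
Track key 'a' through all 12 events:
  event 1 (t=3: DEC b by 8): a unchanged
  event 2 (t=5: DEL a): a (absent) -> (absent)
  event 3 (t=15: SET a = 17): a (absent) -> 17
  event 4 (t=16: SET a = 2): a 17 -> 2
  event 5 (t=17: DEC c by 5): a unchanged
  event 6 (t=26: SET a = 15): a 2 -> 15
  event 7 (t=30: SET d = 46): a unchanged
  event 8 (t=33: DEC b by 10): a unchanged
  event 9 (t=39: INC a by 13): a 15 -> 28
  event 10 (t=48: DEL d): a unchanged
  event 11 (t=56: INC c by 13): a unchanged
  event 12 (t=64: INC a by 2): a 28 -> 30
Final: a = 30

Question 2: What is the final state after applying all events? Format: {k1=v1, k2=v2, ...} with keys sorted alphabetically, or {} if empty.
  after event 1 (t=3: DEC b by 8): {b=-8}
  after event 2 (t=5: DEL a): {b=-8}
  after event 3 (t=15: SET a = 17): {a=17, b=-8}
  after event 4 (t=16: SET a = 2): {a=2, b=-8}
  after event 5 (t=17: DEC c by 5): {a=2, b=-8, c=-5}
  after event 6 (t=26: SET a = 15): {a=15, b=-8, c=-5}
  after event 7 (t=30: SET d = 46): {a=15, b=-8, c=-5, d=46}
  after event 8 (t=33: DEC b by 10): {a=15, b=-18, c=-5, d=46}
  after event 9 (t=39: INC a by 13): {a=28, b=-18, c=-5, d=46}
  after event 10 (t=48: DEL d): {a=28, b=-18, c=-5}
  after event 11 (t=56: INC c by 13): {a=28, b=-18, c=8}
  after event 12 (t=64: INC a by 2): {a=30, b=-18, c=8}

Answer: {a=30, b=-18, c=8}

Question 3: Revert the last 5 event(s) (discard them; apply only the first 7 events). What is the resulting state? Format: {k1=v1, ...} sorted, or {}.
Keep first 7 events (discard last 5):
  after event 1 (t=3: DEC b by 8): {b=-8}
  after event 2 (t=5: DEL a): {b=-8}
  after event 3 (t=15: SET a = 17): {a=17, b=-8}
  after event 4 (t=16: SET a = 2): {a=2, b=-8}
  after event 5 (t=17: DEC c by 5): {a=2, b=-8, c=-5}
  after event 6 (t=26: SET a = 15): {a=15, b=-8, c=-5}
  after event 7 (t=30: SET d = 46): {a=15, b=-8, c=-5, d=46}

Answer: {a=15, b=-8, c=-5, d=46}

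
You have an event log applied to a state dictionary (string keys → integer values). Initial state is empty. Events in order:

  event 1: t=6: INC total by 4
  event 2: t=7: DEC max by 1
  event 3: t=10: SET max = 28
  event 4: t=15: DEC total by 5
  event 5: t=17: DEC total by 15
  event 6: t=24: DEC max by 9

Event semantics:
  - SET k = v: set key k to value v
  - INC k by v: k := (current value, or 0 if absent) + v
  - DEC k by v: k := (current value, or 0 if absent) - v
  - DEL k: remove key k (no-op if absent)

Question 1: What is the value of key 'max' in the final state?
Track key 'max' through all 6 events:
  event 1 (t=6: INC total by 4): max unchanged
  event 2 (t=7: DEC max by 1): max (absent) -> -1
  event 3 (t=10: SET max = 28): max -1 -> 28
  event 4 (t=15: DEC total by 5): max unchanged
  event 5 (t=17: DEC total by 15): max unchanged
  event 6 (t=24: DEC max by 9): max 28 -> 19
Final: max = 19

Answer: 19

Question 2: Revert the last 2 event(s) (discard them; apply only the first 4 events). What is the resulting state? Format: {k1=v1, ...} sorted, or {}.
Keep first 4 events (discard last 2):
  after event 1 (t=6: INC total by 4): {total=4}
  after event 2 (t=7: DEC max by 1): {max=-1, total=4}
  after event 3 (t=10: SET max = 28): {max=28, total=4}
  after event 4 (t=15: DEC total by 5): {max=28, total=-1}

Answer: {max=28, total=-1}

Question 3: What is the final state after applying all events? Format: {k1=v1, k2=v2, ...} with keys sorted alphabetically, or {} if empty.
  after event 1 (t=6: INC total by 4): {total=4}
  after event 2 (t=7: DEC max by 1): {max=-1, total=4}
  after event 3 (t=10: SET max = 28): {max=28, total=4}
  after event 4 (t=15: DEC total by 5): {max=28, total=-1}
  after event 5 (t=17: DEC total by 15): {max=28, total=-16}
  after event 6 (t=24: DEC max by 9): {max=19, total=-16}

Answer: {max=19, total=-16}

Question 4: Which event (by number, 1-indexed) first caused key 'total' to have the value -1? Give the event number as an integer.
Looking for first event where total becomes -1:
  event 1: total = 4
  event 2: total = 4
  event 3: total = 4
  event 4: total 4 -> -1  <-- first match

Answer: 4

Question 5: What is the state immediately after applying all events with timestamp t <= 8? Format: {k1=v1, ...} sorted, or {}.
Answer: {max=-1, total=4}

Derivation:
Apply events with t <= 8 (2 events):
  after event 1 (t=6: INC total by 4): {total=4}
  after event 2 (t=7: DEC max by 1): {max=-1, total=4}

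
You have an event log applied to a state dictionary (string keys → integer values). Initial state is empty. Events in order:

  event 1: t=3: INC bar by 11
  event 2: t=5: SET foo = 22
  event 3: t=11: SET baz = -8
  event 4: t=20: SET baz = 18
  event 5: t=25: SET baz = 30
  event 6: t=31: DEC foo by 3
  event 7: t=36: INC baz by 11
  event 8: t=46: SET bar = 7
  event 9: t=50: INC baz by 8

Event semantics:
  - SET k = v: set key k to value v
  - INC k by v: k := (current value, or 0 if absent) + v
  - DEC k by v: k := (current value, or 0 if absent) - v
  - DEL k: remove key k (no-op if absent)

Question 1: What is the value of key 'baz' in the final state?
Track key 'baz' through all 9 events:
  event 1 (t=3: INC bar by 11): baz unchanged
  event 2 (t=5: SET foo = 22): baz unchanged
  event 3 (t=11: SET baz = -8): baz (absent) -> -8
  event 4 (t=20: SET baz = 18): baz -8 -> 18
  event 5 (t=25: SET baz = 30): baz 18 -> 30
  event 6 (t=31: DEC foo by 3): baz unchanged
  event 7 (t=36: INC baz by 11): baz 30 -> 41
  event 8 (t=46: SET bar = 7): baz unchanged
  event 9 (t=50: INC baz by 8): baz 41 -> 49
Final: baz = 49

Answer: 49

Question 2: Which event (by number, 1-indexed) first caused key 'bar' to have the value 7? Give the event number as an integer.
Looking for first event where bar becomes 7:
  event 1: bar = 11
  event 2: bar = 11
  event 3: bar = 11
  event 4: bar = 11
  event 5: bar = 11
  event 6: bar = 11
  event 7: bar = 11
  event 8: bar 11 -> 7  <-- first match

Answer: 8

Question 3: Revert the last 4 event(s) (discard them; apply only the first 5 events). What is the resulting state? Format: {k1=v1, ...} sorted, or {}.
Keep first 5 events (discard last 4):
  after event 1 (t=3: INC bar by 11): {bar=11}
  after event 2 (t=5: SET foo = 22): {bar=11, foo=22}
  after event 3 (t=11: SET baz = -8): {bar=11, baz=-8, foo=22}
  after event 4 (t=20: SET baz = 18): {bar=11, baz=18, foo=22}
  after event 5 (t=25: SET baz = 30): {bar=11, baz=30, foo=22}

Answer: {bar=11, baz=30, foo=22}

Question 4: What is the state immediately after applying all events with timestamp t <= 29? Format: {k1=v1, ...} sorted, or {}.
Answer: {bar=11, baz=30, foo=22}

Derivation:
Apply events with t <= 29 (5 events):
  after event 1 (t=3: INC bar by 11): {bar=11}
  after event 2 (t=5: SET foo = 22): {bar=11, foo=22}
  after event 3 (t=11: SET baz = -8): {bar=11, baz=-8, foo=22}
  after event 4 (t=20: SET baz = 18): {bar=11, baz=18, foo=22}
  after event 5 (t=25: SET baz = 30): {bar=11, baz=30, foo=22}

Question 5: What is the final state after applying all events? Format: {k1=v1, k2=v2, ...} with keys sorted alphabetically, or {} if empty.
  after event 1 (t=3: INC bar by 11): {bar=11}
  after event 2 (t=5: SET foo = 22): {bar=11, foo=22}
  after event 3 (t=11: SET baz = -8): {bar=11, baz=-8, foo=22}
  after event 4 (t=20: SET baz = 18): {bar=11, baz=18, foo=22}
  after event 5 (t=25: SET baz = 30): {bar=11, baz=30, foo=22}
  after event 6 (t=31: DEC foo by 3): {bar=11, baz=30, foo=19}
  after event 7 (t=36: INC baz by 11): {bar=11, baz=41, foo=19}
  after event 8 (t=46: SET bar = 7): {bar=7, baz=41, foo=19}
  after event 9 (t=50: INC baz by 8): {bar=7, baz=49, foo=19}

Answer: {bar=7, baz=49, foo=19}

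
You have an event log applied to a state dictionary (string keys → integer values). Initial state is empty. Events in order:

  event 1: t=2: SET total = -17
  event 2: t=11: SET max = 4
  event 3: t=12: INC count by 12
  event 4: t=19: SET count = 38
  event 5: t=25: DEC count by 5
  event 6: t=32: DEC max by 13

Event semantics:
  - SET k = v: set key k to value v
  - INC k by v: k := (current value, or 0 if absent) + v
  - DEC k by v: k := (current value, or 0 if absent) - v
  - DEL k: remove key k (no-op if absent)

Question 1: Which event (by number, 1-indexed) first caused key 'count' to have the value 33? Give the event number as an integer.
Looking for first event where count becomes 33:
  event 3: count = 12
  event 4: count = 38
  event 5: count 38 -> 33  <-- first match

Answer: 5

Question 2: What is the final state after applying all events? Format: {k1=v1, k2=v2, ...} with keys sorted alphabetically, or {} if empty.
Answer: {count=33, max=-9, total=-17}

Derivation:
  after event 1 (t=2: SET total = -17): {total=-17}
  after event 2 (t=11: SET max = 4): {max=4, total=-17}
  after event 3 (t=12: INC count by 12): {count=12, max=4, total=-17}
  after event 4 (t=19: SET count = 38): {count=38, max=4, total=-17}
  after event 5 (t=25: DEC count by 5): {count=33, max=4, total=-17}
  after event 6 (t=32: DEC max by 13): {count=33, max=-9, total=-17}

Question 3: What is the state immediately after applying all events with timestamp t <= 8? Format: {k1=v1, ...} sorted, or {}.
Answer: {total=-17}

Derivation:
Apply events with t <= 8 (1 events):
  after event 1 (t=2: SET total = -17): {total=-17}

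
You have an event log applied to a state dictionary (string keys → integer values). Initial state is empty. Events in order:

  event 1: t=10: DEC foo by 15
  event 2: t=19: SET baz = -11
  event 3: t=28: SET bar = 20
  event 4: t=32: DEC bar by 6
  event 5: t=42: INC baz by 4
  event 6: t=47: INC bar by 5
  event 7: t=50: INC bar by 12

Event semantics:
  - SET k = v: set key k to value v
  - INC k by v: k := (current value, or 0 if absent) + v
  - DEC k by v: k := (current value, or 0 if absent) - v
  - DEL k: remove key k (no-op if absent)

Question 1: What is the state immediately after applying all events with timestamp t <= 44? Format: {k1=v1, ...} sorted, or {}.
Answer: {bar=14, baz=-7, foo=-15}

Derivation:
Apply events with t <= 44 (5 events):
  after event 1 (t=10: DEC foo by 15): {foo=-15}
  after event 2 (t=19: SET baz = -11): {baz=-11, foo=-15}
  after event 3 (t=28: SET bar = 20): {bar=20, baz=-11, foo=-15}
  after event 4 (t=32: DEC bar by 6): {bar=14, baz=-11, foo=-15}
  after event 5 (t=42: INC baz by 4): {bar=14, baz=-7, foo=-15}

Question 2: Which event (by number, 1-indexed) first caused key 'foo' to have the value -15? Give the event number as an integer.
Looking for first event where foo becomes -15:
  event 1: foo (absent) -> -15  <-- first match

Answer: 1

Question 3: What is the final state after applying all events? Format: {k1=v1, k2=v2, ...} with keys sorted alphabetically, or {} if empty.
Answer: {bar=31, baz=-7, foo=-15}

Derivation:
  after event 1 (t=10: DEC foo by 15): {foo=-15}
  after event 2 (t=19: SET baz = -11): {baz=-11, foo=-15}
  after event 3 (t=28: SET bar = 20): {bar=20, baz=-11, foo=-15}
  after event 4 (t=32: DEC bar by 6): {bar=14, baz=-11, foo=-15}
  after event 5 (t=42: INC baz by 4): {bar=14, baz=-7, foo=-15}
  after event 6 (t=47: INC bar by 5): {bar=19, baz=-7, foo=-15}
  after event 7 (t=50: INC bar by 12): {bar=31, baz=-7, foo=-15}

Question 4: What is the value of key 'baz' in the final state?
Track key 'baz' through all 7 events:
  event 1 (t=10: DEC foo by 15): baz unchanged
  event 2 (t=19: SET baz = -11): baz (absent) -> -11
  event 3 (t=28: SET bar = 20): baz unchanged
  event 4 (t=32: DEC bar by 6): baz unchanged
  event 5 (t=42: INC baz by 4): baz -11 -> -7
  event 6 (t=47: INC bar by 5): baz unchanged
  event 7 (t=50: INC bar by 12): baz unchanged
Final: baz = -7

Answer: -7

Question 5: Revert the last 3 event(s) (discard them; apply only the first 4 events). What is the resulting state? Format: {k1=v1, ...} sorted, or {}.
Keep first 4 events (discard last 3):
  after event 1 (t=10: DEC foo by 15): {foo=-15}
  after event 2 (t=19: SET baz = -11): {baz=-11, foo=-15}
  after event 3 (t=28: SET bar = 20): {bar=20, baz=-11, foo=-15}
  after event 4 (t=32: DEC bar by 6): {bar=14, baz=-11, foo=-15}

Answer: {bar=14, baz=-11, foo=-15}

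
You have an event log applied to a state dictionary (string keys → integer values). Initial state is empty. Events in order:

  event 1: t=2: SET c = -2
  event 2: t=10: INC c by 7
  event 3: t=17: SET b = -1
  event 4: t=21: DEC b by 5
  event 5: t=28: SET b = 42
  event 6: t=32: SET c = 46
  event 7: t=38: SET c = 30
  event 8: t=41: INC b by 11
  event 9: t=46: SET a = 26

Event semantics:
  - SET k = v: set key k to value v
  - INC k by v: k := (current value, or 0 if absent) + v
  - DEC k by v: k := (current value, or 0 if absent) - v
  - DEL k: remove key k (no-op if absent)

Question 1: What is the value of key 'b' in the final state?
Track key 'b' through all 9 events:
  event 1 (t=2: SET c = -2): b unchanged
  event 2 (t=10: INC c by 7): b unchanged
  event 3 (t=17: SET b = -1): b (absent) -> -1
  event 4 (t=21: DEC b by 5): b -1 -> -6
  event 5 (t=28: SET b = 42): b -6 -> 42
  event 6 (t=32: SET c = 46): b unchanged
  event 7 (t=38: SET c = 30): b unchanged
  event 8 (t=41: INC b by 11): b 42 -> 53
  event 9 (t=46: SET a = 26): b unchanged
Final: b = 53

Answer: 53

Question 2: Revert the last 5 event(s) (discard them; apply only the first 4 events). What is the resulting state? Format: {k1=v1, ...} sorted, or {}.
Answer: {b=-6, c=5}

Derivation:
Keep first 4 events (discard last 5):
  after event 1 (t=2: SET c = -2): {c=-2}
  after event 2 (t=10: INC c by 7): {c=5}
  after event 3 (t=17: SET b = -1): {b=-1, c=5}
  after event 4 (t=21: DEC b by 5): {b=-6, c=5}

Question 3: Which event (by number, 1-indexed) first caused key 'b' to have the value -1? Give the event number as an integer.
Looking for first event where b becomes -1:
  event 3: b (absent) -> -1  <-- first match

Answer: 3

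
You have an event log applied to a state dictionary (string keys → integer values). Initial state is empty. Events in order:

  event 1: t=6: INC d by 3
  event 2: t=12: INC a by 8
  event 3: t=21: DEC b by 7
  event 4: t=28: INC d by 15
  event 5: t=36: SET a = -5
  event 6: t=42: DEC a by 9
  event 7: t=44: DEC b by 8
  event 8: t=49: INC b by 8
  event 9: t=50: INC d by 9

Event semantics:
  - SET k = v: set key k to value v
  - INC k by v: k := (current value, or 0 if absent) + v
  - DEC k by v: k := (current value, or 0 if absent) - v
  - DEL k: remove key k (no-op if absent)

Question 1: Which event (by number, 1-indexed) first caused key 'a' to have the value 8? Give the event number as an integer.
Answer: 2

Derivation:
Looking for first event where a becomes 8:
  event 2: a (absent) -> 8  <-- first match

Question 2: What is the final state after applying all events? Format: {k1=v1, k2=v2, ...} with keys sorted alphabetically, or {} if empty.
Answer: {a=-14, b=-7, d=27}

Derivation:
  after event 1 (t=6: INC d by 3): {d=3}
  after event 2 (t=12: INC a by 8): {a=8, d=3}
  after event 3 (t=21: DEC b by 7): {a=8, b=-7, d=3}
  after event 4 (t=28: INC d by 15): {a=8, b=-7, d=18}
  after event 5 (t=36: SET a = -5): {a=-5, b=-7, d=18}
  after event 6 (t=42: DEC a by 9): {a=-14, b=-7, d=18}
  after event 7 (t=44: DEC b by 8): {a=-14, b=-15, d=18}
  after event 8 (t=49: INC b by 8): {a=-14, b=-7, d=18}
  after event 9 (t=50: INC d by 9): {a=-14, b=-7, d=27}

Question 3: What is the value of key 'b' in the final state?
Track key 'b' through all 9 events:
  event 1 (t=6: INC d by 3): b unchanged
  event 2 (t=12: INC a by 8): b unchanged
  event 3 (t=21: DEC b by 7): b (absent) -> -7
  event 4 (t=28: INC d by 15): b unchanged
  event 5 (t=36: SET a = -5): b unchanged
  event 6 (t=42: DEC a by 9): b unchanged
  event 7 (t=44: DEC b by 8): b -7 -> -15
  event 8 (t=49: INC b by 8): b -15 -> -7
  event 9 (t=50: INC d by 9): b unchanged
Final: b = -7

Answer: -7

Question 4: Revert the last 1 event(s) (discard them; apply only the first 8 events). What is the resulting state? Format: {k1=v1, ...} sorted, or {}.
Keep first 8 events (discard last 1):
  after event 1 (t=6: INC d by 3): {d=3}
  after event 2 (t=12: INC a by 8): {a=8, d=3}
  after event 3 (t=21: DEC b by 7): {a=8, b=-7, d=3}
  after event 4 (t=28: INC d by 15): {a=8, b=-7, d=18}
  after event 5 (t=36: SET a = -5): {a=-5, b=-7, d=18}
  after event 6 (t=42: DEC a by 9): {a=-14, b=-7, d=18}
  after event 7 (t=44: DEC b by 8): {a=-14, b=-15, d=18}
  after event 8 (t=49: INC b by 8): {a=-14, b=-7, d=18}

Answer: {a=-14, b=-7, d=18}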